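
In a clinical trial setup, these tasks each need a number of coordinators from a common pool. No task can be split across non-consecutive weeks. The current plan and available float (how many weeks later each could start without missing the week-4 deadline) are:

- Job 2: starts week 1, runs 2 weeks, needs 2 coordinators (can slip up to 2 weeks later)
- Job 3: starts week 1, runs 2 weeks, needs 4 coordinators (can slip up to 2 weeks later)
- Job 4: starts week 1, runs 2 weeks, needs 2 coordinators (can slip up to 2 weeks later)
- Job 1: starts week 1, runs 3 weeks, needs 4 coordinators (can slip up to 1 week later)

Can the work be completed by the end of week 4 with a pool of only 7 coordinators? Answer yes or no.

no

The minimum achievable peak is 8; 7 < 8, so no feasible schedule stays within the cap.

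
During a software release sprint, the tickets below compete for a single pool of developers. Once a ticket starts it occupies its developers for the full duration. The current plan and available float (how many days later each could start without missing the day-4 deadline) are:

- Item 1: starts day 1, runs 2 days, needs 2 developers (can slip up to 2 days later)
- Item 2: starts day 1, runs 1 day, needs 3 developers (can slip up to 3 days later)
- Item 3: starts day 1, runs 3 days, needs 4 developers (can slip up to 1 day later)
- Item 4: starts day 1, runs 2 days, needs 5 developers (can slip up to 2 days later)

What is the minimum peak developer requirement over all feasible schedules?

Early-start (Item 1@1, Item 2@1, Item 3@1, Item 4@1) gives peak 14: d1:14  d2:11  d3:4  d4:0.
Shift Item 4→3.
Schedule Item 1@1, Item 2@1, Item 3@1, Item 4@3: d1:9  d2:6  d3:9  d4:5 — peak 9.

9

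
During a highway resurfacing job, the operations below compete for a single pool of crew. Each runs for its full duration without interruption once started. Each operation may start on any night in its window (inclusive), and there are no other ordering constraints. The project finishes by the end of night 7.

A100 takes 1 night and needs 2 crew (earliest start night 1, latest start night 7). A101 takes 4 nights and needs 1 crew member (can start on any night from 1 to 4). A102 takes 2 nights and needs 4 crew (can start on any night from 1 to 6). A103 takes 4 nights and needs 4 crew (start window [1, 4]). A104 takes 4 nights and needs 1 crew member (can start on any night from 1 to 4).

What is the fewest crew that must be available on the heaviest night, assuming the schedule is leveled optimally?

6

Early-start (A100@1, A101@1, A102@1, A103@1, A104@1) gives peak 12: n1:12  n2:10  n3:6  n4:6  n5:0  n6:0  n7:0.
Shift A102→2, A103→4.
Schedule A100@1, A101@1, A102@2, A103@4, A104@1: n1:4  n2:6  n3:6  n4:6  n5:4  n6:4  n7:4 — peak 6.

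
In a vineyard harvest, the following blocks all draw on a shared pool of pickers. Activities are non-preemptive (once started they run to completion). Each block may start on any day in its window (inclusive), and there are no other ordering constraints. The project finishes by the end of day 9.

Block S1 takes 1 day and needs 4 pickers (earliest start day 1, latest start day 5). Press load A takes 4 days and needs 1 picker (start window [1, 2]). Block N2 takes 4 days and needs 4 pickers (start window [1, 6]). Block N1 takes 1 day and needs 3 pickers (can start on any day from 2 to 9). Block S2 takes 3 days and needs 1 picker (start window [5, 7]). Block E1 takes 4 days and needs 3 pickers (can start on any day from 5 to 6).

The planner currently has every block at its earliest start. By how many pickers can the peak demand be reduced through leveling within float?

Early-start peak: d1:9  d2:8  d3:5  d4:5  d5:4  d6:4  d7:4  d8:3  d9:0 ⇒ 9.
Leveled (Block S1@1, Press load A@1, Block N2@2, Block N1@6, Block S2@7, Block E1@6): d1:5  d2:5  d3:5  d4:5  d5:4  d6:6  d7:4  d8:4  d9:4 ⇒ 6.
Reduction 9 − 6 = 3.

3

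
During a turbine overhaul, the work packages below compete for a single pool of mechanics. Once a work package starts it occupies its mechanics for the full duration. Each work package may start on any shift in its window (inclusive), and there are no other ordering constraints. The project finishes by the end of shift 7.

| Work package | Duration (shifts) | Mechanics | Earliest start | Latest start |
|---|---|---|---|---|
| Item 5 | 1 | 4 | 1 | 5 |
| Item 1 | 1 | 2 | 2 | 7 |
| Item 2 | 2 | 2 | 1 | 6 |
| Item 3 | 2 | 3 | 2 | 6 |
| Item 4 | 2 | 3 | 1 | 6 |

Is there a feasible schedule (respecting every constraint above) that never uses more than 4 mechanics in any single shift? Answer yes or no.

yes

Schedule Item 5@1, Item 1@2, Item 2@2, Item 3@4, Item 4@6: s1:4  s2:4  s3:2  s4:3  s5:3  s6:3  s7:3 — peak 4 ≤ 4.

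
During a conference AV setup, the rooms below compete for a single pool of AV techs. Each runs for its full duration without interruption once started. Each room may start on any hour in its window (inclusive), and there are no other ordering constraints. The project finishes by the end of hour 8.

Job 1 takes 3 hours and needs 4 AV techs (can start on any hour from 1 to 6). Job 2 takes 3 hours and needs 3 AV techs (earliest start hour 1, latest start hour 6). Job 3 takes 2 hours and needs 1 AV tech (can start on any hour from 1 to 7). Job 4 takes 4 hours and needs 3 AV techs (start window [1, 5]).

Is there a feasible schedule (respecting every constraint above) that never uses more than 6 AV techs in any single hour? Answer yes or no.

yes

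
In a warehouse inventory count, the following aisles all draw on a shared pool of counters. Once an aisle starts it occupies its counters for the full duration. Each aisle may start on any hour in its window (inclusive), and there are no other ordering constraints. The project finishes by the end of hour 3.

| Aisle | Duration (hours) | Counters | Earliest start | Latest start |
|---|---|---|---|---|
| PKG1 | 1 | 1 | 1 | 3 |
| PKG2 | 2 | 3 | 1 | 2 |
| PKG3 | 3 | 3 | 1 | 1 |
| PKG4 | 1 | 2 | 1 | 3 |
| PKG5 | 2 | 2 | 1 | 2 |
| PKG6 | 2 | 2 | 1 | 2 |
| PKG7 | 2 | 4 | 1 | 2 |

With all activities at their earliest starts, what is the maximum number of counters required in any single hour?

17

Early-start schedule: PKG1@1, PKG2@1, PKG3@1, PKG4@1, PKG5@1, PKG6@1, PKG7@1.
Load per hour: hour 1: 17, hour 2: 14, hour 3: 3.
Peak is 17.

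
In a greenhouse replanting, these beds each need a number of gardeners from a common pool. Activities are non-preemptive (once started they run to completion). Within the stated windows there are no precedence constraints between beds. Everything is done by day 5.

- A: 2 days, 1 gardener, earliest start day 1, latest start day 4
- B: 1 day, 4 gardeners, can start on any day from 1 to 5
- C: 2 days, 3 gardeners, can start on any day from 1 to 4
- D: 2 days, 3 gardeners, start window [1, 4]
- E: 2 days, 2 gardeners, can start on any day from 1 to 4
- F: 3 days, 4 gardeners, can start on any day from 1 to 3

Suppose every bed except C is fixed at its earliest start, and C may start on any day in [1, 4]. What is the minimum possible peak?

14

C@1: d1:17  d2:13  d3:4  d4:0  d5:0 → peak 17
C@2: d1:14  d2:13  d3:7  d4:0  d5:0 → peak 14
C@3: d1:14  d2:10  d3:7  d4:3  d5:0 → peak 14
C@4: d1:14  d2:10  d3:4  d4:3  d5:3 → peak 14
Best is C@2, peak 14.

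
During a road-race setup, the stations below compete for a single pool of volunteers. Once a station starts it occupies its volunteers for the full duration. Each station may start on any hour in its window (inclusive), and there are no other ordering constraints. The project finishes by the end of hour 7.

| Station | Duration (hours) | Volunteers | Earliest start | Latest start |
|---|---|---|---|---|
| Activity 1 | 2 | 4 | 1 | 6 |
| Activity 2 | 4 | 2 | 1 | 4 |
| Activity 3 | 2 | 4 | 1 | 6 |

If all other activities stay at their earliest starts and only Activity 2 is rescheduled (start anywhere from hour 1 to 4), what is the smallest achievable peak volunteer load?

8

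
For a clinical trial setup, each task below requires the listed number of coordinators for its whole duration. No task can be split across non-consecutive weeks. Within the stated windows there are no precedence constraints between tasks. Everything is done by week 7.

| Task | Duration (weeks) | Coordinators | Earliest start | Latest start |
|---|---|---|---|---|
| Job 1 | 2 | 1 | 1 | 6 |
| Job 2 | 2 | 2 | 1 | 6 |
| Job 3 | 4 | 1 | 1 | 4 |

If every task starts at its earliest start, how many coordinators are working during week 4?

At early start, week 4 has: Job 3.
Demand: 1 = 1.

1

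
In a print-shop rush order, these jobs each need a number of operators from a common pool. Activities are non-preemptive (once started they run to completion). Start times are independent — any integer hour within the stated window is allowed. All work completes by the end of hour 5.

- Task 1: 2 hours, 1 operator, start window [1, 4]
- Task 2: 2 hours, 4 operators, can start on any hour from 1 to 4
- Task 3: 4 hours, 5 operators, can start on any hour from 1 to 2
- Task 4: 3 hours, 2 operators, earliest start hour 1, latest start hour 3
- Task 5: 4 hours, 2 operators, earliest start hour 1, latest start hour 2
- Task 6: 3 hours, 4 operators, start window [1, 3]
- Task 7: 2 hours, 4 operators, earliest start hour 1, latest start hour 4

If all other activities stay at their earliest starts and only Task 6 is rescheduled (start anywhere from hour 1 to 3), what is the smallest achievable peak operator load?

18

Task 6@1: h1:22  h2:22  h3:13  h4:7  h5:0 → peak 22
Task 6@2: h1:18  h2:22  h3:13  h4:11  h5:0 → peak 22
Task 6@3: h1:18  h2:18  h3:13  h4:11  h5:4 → peak 18
Best is Task 6@3, peak 18.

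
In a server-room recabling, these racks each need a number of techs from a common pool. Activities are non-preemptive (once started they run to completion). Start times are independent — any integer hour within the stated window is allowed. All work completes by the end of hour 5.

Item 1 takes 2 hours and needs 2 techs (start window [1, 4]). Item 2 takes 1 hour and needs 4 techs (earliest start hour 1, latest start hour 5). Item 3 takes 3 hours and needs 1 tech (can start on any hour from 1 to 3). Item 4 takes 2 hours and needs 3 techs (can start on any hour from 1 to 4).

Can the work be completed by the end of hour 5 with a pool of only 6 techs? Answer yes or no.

Schedule Item 1@1, Item 2@5, Item 3@1, Item 4@3: h1:3  h2:3  h3:4  h4:3  h5:4 — peak 4 ≤ 6.

yes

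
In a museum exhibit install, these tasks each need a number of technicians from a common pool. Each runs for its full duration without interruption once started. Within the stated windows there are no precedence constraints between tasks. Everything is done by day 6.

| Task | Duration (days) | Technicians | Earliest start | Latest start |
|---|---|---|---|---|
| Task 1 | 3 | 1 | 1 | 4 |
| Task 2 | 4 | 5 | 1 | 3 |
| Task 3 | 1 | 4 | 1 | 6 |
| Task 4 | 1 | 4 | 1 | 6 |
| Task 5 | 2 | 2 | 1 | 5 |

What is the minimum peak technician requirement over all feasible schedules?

6

Early-start (Task 1@1, Task 2@1, Task 3@1, Task 4@1, Task 5@1) gives peak 16: d1:16  d2:8  d3:6  d4:5  d5:0  d6:0.
Shift Task 3→5, Task 4→6, Task 5→5.
Schedule Task 1@1, Task 2@1, Task 3@5, Task 4@6, Task 5@5: d1:6  d2:6  d3:6  d4:5  d5:6  d6:6 — peak 6.
Total technician-days = 35 over 6 days ⇒ peak ≥ ⌈35/6⌉ = 6, so 6 is optimal.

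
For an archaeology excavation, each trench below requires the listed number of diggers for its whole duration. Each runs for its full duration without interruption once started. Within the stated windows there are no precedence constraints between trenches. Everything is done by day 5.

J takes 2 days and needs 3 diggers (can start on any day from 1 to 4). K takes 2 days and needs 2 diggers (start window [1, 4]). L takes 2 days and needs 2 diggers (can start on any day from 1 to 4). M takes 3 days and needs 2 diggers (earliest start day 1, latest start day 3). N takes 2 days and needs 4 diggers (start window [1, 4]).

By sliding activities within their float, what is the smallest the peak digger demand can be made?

Early-start (J@1, K@1, L@1, M@1, N@1) gives peak 13: d1:13  d2:13  d3:2  d4:0  d5:0.
Shift M→3, N→3.
Schedule J@1, K@1, L@1, M@3, N@3: d1:7  d2:7  d3:6  d4:6  d5:2 — peak 7.

7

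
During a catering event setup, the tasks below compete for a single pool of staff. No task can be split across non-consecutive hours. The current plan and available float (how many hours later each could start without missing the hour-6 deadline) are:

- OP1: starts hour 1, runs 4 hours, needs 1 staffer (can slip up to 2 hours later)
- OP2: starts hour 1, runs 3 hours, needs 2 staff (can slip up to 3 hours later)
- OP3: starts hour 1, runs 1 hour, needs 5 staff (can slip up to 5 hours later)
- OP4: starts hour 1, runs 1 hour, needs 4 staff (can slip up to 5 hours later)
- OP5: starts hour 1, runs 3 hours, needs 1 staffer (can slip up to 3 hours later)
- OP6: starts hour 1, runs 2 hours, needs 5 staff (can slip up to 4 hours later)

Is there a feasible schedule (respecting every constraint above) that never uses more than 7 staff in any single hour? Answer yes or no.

yes

Schedule OP1@1, OP2@1, OP3@4, OP4@1, OP5@2, OP6@5: h1:7  h2:4  h3:4  h4:7  h5:5  h6:5 — peak 7 ≤ 7.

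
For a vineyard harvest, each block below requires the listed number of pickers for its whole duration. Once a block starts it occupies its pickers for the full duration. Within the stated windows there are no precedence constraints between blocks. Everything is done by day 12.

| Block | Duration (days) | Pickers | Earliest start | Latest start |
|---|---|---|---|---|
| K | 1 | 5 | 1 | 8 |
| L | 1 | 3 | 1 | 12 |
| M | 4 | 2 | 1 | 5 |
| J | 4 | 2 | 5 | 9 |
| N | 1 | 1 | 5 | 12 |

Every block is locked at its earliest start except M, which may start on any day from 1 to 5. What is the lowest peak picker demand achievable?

8

M@1: d1:10  d2:2  d3:2  d4:2  d5:3  d6:2  d7:2  d8:2  d9:0  d10:0  d11:0  d12:0 → peak 10
M@2: d1:8  d2:2  d3:2  d4:2  d5:5  d6:2  d7:2  d8:2  d9:0  d10:0  d11:0  d12:0 → peak 8
M@3: d1:8  d2:0  d3:2  d4:2  d5:5  d6:4  d7:2  d8:2  d9:0  d10:0  d11:0  d12:0 → peak 8
M@4: d1:8  d2:0  d3:0  d4:2  d5:5  d6:4  d7:4  d8:2  d9:0  d10:0  d11:0  d12:0 → peak 8
M@5: d1:8  d2:0  d3:0  d4:0  d5:5  d6:4  d7:4  d8:4  d9:0  d10:0  d11:0  d12:0 → peak 8
Best is M@2, peak 8.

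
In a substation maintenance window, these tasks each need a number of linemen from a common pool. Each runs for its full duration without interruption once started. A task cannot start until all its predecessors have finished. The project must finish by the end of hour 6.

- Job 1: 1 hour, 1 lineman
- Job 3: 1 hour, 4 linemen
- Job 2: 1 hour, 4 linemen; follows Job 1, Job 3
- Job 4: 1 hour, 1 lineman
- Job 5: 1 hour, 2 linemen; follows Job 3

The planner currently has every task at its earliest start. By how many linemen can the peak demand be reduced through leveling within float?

2

Early-start peak: h1:6  h2:6  h3:0  h4:0  h5:0  h6:0 ⇒ 6.
Leveled (Job 1@1, Job 3@2, Job 2@3, Job 4@1, Job 5@4): h1:2  h2:4  h3:4  h4:2  h5:0  h6:0 ⇒ 4.
Reduction 6 − 4 = 2.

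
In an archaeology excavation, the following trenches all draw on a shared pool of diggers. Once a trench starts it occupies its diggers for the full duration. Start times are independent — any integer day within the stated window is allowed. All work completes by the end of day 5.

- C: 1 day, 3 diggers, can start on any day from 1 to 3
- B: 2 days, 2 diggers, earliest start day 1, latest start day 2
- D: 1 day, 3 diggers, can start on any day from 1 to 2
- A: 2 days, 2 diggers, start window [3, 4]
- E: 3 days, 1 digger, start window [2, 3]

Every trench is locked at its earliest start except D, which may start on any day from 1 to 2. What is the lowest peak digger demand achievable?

6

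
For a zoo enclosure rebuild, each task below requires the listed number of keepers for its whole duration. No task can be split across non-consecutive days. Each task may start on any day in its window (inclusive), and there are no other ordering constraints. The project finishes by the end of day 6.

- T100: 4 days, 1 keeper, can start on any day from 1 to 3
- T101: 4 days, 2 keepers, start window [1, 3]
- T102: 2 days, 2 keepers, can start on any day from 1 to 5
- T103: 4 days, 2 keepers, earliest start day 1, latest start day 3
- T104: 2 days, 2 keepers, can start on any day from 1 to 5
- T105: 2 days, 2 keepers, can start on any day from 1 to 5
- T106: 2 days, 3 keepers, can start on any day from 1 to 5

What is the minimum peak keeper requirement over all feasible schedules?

Early-start (T100@1, T101@1, T102@1, T103@1, T104@1, T105@1, T106@1) gives peak 14: d1:14  d2:14  d3:5  d4:5  d5:0  d6:0.
Shift T104→3, T105→5, T106→5.
Schedule T100@1, T101@1, T102@1, T103@1, T104@3, T105@5, T106@5: d1:7  d2:7  d3:7  d4:7  d5:5  d6:5 — peak 7.
Total keeper-days = 38 over 6 days ⇒ peak ≥ ⌈38/6⌉ = 7, so 7 is optimal.

7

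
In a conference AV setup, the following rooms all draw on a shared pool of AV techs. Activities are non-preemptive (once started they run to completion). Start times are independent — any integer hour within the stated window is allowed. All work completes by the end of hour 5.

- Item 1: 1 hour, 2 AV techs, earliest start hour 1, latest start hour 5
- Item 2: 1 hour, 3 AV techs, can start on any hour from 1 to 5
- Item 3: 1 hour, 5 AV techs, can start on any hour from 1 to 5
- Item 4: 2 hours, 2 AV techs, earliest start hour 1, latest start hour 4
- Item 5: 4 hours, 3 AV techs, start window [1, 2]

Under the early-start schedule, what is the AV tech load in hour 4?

At early start, hour 4 has: Item 5.
Demand: 3 = 3.

3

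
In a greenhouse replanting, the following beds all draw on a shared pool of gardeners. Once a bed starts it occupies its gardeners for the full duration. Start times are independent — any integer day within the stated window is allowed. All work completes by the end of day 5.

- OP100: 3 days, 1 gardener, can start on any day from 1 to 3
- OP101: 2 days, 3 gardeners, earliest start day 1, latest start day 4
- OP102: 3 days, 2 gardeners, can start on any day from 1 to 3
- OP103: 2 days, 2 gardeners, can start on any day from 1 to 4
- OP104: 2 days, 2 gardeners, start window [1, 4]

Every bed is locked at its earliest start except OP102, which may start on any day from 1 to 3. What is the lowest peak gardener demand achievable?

OP102@1: d1:10  d2:10  d3:3  d4:0  d5:0 → peak 10
OP102@2: d1:8  d2:10  d3:3  d4:2  d5:0 → peak 10
OP102@3: d1:8  d2:8  d3:3  d4:2  d5:2 → peak 8
Best is OP102@3, peak 8.

8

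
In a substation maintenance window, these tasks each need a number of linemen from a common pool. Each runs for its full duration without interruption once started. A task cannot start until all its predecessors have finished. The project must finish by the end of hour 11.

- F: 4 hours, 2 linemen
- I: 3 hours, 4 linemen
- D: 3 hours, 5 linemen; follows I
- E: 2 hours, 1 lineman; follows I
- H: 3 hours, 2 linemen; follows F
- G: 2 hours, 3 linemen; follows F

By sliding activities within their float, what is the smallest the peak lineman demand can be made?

Early-start (F@1, I@1, D@4, E@4, H@5, G@5) gives peak 11: h1:6  h2:6  h3:6  h4:8  h5:11  h6:10  h7:2  h8:0  h9:0  h10:0  h11:0.
Shift D→5, H→8, G→8.
Schedule F@1, I@1, D@5, E@4, H@8, G@8: h1:6  h2:6  h3:6  h4:3  h5:6  h6:5  h7:5  h8:5  h9:5  h10:2  h11:0 — peak 6.

6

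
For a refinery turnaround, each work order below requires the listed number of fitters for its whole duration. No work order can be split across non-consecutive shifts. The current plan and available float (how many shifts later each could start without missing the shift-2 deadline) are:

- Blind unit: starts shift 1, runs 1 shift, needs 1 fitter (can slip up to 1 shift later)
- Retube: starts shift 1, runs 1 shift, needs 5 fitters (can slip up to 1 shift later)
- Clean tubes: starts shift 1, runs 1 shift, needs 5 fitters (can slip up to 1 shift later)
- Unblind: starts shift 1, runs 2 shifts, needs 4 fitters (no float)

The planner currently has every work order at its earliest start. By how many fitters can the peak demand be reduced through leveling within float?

5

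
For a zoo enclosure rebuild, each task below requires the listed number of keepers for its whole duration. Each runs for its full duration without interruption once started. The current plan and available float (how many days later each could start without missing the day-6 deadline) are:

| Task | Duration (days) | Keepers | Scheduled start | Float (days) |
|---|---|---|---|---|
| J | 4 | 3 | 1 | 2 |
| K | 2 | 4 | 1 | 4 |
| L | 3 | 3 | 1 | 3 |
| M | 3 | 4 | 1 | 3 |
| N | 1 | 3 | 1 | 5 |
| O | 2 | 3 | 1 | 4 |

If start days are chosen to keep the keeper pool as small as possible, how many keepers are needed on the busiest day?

9

Early-start (J@1, K@1, L@1, M@1, N@1, O@1) gives peak 20: d1:20  d2:17  d3:10  d4:3  d5:0  d6:0.
Shift K→5, M→4, O→2.
Schedule J@1, K@5, L@1, M@4, N@1, O@2: d1:9  d2:9  d3:9  d4:7  d5:8  d6:8 — peak 9.
Total keeper-days = 50 over 6 days ⇒ peak ≥ ⌈50/6⌉ = 9, so 9 is optimal.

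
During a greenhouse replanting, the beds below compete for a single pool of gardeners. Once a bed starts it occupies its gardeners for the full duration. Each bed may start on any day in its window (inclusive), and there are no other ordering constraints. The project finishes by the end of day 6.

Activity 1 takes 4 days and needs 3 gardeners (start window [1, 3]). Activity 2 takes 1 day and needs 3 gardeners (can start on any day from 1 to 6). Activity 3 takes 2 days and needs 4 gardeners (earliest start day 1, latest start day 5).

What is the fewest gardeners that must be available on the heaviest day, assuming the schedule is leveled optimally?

6

Early-start (Activity 1@1, Activity 2@1, Activity 3@1) gives peak 10: d1:10  d2:7  d3:3  d4:3  d5:0  d6:0.
Shift Activity 3→5.
Schedule Activity 1@1, Activity 2@1, Activity 3@5: d1:6  d2:3  d3:3  d4:3  d5:4  d6:4 — peak 6.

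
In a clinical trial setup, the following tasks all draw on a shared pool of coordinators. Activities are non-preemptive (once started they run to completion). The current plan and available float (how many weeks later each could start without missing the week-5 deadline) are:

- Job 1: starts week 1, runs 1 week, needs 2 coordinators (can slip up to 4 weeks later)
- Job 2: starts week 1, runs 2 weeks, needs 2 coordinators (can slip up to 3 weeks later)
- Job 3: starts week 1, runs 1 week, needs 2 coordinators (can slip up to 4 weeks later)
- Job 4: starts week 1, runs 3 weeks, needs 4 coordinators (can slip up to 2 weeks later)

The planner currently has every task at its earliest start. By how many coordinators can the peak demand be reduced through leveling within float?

6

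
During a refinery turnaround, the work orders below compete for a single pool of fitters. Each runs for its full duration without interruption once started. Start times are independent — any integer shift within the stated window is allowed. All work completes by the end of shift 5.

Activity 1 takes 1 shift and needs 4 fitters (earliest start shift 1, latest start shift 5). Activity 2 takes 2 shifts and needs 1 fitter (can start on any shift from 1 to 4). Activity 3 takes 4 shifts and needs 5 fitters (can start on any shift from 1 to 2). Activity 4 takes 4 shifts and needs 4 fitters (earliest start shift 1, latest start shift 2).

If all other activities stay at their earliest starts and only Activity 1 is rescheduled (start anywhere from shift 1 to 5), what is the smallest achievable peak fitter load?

Activity 1@1: s1:14  s2:10  s3:9  s4:9  s5:0 → peak 14
Activity 1@2: s1:10  s2:14  s3:9  s4:9  s5:0 → peak 14
Activity 1@3: s1:10  s2:10  s3:13  s4:9  s5:0 → peak 13
Activity 1@4: s1:10  s2:10  s3:9  s4:13  s5:0 → peak 13
Activity 1@5: s1:10  s2:10  s3:9  s4:9  s5:4 → peak 10
Best is Activity 1@5, peak 10.

10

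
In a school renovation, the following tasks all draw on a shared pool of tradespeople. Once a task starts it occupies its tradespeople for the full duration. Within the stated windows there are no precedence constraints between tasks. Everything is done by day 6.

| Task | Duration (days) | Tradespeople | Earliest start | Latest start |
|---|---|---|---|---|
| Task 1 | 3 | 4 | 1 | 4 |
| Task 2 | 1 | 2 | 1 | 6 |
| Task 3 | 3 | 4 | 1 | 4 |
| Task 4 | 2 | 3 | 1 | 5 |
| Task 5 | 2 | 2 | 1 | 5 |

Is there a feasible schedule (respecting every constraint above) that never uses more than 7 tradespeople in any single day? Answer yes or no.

yes

Schedule Task 1@1, Task 2@1, Task 3@4, Task 4@2, Task 5@4: d1:6  d2:7  d3:7  d4:6  d5:6  d6:4 — peak 7 ≤ 7.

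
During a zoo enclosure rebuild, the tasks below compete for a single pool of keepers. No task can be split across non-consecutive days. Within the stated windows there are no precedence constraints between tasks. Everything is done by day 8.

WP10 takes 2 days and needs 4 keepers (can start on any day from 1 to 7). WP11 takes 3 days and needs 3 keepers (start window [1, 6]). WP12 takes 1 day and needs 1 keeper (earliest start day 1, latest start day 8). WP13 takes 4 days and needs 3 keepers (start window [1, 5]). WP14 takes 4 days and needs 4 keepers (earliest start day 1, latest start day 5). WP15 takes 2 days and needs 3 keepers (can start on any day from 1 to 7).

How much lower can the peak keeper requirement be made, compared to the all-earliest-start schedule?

11

Early-start peak: d1:18  d2:17  d3:10  d4:7  d5:0  d6:0  d7:0  d8:0 ⇒ 18.
Leveled (WP10@1, WP11@1, WP12@3, WP13@3, WP14@4, WP15@7): d1:7  d2:7  d3:7  d4:7  d5:7  d6:7  d7:7  d8:3 ⇒ 7.
Reduction 18 − 7 = 11.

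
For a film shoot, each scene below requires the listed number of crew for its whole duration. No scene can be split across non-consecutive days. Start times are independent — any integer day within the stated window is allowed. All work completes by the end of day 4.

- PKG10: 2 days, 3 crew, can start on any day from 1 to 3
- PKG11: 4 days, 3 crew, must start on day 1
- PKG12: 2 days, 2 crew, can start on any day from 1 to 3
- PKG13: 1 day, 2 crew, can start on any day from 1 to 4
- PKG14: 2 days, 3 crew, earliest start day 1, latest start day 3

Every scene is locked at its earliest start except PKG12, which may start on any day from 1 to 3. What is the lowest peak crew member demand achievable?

11

PKG12@1: d1:13  d2:11  d3:3  d4:3 → peak 13
PKG12@2: d1:11  d2:11  d3:5  d4:3 → peak 11
PKG12@3: d1:11  d2:9  d3:5  d4:5 → peak 11
Best is PKG12@2, peak 11.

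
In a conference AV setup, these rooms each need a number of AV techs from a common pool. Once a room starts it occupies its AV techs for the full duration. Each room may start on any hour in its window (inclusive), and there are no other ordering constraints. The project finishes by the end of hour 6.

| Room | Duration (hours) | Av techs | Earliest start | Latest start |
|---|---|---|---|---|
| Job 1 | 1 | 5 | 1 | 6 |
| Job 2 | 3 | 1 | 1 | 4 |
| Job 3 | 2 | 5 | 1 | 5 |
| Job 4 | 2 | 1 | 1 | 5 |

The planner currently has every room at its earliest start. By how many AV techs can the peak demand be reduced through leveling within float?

7

Early-start peak: h1:12  h2:7  h3:1  h4:0  h5:0  h6:0 ⇒ 12.
Leveled (Job 1@1, Job 2@2, Job 3@5, Job 4@2): h1:5  h2:2  h3:2  h4:1  h5:5  h6:5 ⇒ 5.
Reduction 12 − 5 = 7.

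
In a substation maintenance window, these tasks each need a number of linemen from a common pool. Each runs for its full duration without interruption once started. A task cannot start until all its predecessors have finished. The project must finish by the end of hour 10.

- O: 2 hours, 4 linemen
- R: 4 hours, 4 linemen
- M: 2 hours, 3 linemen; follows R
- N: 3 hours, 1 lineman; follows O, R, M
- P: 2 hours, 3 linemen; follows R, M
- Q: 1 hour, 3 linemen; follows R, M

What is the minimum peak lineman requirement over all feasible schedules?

Early-start (O@1, R@1, M@5, N@7, P@7, Q@7) gives peak 8: h1:8  h2:8  h3:4  h4:4  h5:3  h6:3  h7:7  h8:4  h9:1  h10:0.
Shift O→5.
Schedule O@5, R@1, M@5, N@7, P@7, Q@7: h1:4  h2:4  h3:4  h4:4  h5:7  h6:7  h7:7  h8:4  h9:1  h10:0 — peak 7.

7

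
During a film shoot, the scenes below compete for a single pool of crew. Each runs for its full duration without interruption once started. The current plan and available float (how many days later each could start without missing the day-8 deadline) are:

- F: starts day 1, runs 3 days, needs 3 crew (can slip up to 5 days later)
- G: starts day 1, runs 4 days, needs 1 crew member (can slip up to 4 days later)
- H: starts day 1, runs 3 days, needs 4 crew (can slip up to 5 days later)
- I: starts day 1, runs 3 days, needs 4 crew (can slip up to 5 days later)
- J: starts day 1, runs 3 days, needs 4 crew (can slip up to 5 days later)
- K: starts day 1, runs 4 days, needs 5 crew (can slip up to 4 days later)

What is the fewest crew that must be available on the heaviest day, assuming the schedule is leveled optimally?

Early-start (F@1, G@1, H@1, I@1, J@1, K@1) gives peak 21: d1:21  d2:21  d3:21  d4:6  d5:0  d6:0  d7:0  d8:0.
Shift G→4, J→4, K→4.
Schedule F@1, G@4, H@1, I@1, J@4, K@4: d1:11  d2:11  d3:11  d4:10  d5:10  d6:10  d7:6  d8:0 — peak 11.

11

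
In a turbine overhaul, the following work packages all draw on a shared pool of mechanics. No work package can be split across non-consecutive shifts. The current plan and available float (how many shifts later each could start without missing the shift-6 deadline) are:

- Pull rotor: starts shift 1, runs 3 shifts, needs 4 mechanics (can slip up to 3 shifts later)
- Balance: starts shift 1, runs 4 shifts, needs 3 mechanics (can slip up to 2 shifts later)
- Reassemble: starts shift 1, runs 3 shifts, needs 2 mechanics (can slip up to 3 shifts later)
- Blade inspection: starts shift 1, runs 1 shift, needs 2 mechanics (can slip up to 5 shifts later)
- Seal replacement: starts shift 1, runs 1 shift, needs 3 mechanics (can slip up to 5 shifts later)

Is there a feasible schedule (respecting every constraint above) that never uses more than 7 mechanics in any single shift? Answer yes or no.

Schedule Pull rotor@1, Balance@1, Reassemble@4, Blade inspection@4, Seal replacement@5: s1:7  s2:7  s3:7  s4:7  s5:5  s6:2 — peak 7 ≤ 7.

yes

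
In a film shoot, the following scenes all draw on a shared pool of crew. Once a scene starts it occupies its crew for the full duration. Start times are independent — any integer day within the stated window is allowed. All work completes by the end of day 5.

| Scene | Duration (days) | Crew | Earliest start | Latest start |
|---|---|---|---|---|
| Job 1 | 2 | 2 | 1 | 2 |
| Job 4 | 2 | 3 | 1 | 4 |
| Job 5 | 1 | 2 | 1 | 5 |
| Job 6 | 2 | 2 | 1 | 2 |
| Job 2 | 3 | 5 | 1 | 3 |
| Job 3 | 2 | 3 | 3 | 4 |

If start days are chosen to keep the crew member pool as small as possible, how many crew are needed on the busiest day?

8

Early-start (Job 1@1, Job 4@1, Job 5@1, Job 6@1, Job 2@1, Job 3@3) gives peak 14: d1:14  d2:12  d3:8  d4:3  d5:0.
Shift Job 6→2, Job 2→3, Job 3→4.
Schedule Job 1@1, Job 4@1, Job 5@1, Job 6@2, Job 2@3, Job 3@4: d1:7  d2:7  d3:7  d4:8  d5:8 — peak 8.
Total crew member-days = 37 over 5 days ⇒ peak ≥ ⌈37/5⌉ = 8, so 8 is optimal.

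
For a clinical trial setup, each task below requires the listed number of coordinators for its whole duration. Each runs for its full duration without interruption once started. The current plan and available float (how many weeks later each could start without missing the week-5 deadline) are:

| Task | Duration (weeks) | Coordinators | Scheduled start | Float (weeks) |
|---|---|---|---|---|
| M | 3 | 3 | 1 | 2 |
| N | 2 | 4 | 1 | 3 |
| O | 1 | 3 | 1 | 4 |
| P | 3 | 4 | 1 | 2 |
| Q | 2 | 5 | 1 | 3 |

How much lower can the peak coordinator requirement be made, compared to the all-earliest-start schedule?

Early-start peak: w1:19  w2:16  w3:7  w4:0  w5:0 ⇒ 19.
Leveled (M@1, N@1, O@1, P@3, Q@4): w1:10  w2:7  w3:7  w4:9  w5:9 ⇒ 10.
Reduction 19 − 10 = 9.

9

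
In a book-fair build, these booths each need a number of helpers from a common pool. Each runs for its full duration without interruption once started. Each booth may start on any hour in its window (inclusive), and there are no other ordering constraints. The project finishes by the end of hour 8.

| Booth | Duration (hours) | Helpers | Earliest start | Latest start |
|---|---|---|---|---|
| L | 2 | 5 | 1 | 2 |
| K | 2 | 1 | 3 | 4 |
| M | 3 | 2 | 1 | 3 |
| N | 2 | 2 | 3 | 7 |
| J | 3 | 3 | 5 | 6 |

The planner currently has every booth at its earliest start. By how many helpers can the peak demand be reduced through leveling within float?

2

Early-start peak: h1:7  h2:7  h3:5  h4:3  h5:3  h6:3  h7:3  h8:0 ⇒ 7.
Leveled (L@1, K@3, M@3, N@3, J@5): h1:5  h2:5  h3:5  h4:5  h5:5  h6:3  h7:3  h8:0 ⇒ 5.
Reduction 7 − 5 = 2.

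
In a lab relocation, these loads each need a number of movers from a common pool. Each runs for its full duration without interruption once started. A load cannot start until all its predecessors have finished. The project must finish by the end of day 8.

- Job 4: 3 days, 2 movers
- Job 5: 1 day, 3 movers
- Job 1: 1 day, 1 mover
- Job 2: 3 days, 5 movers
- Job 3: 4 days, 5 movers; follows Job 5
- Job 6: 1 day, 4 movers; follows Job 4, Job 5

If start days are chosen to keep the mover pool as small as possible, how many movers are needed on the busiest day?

Early-start (Job 4@1, Job 5@1, Job 1@1, Job 2@1, Job 3@2, Job 6@4) gives peak 12: d1:11  d2:12  d3:12  d4:9  d5:5  d6:0  d7:0  d8:0.
Shift Job 4→2, Job 1→2, Job 3→4, Job 6→8.
Schedule Job 4@2, Job 5@1, Job 1@2, Job 2@1, Job 3@4, Job 6@8: d1:8  d2:8  d3:7  d4:7  d5:5  d6:5  d7:5  d8:4 — peak 8.

8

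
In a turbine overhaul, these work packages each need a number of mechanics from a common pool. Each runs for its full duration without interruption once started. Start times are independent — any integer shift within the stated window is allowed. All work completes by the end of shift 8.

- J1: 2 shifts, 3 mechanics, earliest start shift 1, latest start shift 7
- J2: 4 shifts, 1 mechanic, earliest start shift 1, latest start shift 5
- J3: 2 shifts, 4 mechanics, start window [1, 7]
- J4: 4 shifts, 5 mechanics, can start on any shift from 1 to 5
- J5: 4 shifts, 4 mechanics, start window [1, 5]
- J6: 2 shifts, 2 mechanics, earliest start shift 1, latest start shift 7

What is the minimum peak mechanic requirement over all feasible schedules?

Early-start (J1@1, J2@1, J3@1, J4@1, J5@1, J6@1) gives peak 19: s1:19  s2:19  s3:10  s4:10  s5:0  s6:0  s7:0  s8:0.
Shift J2→3, J3→7, J5→5, J6→3.
Schedule J1@1, J2@3, J3@7, J4@1, J5@5, J6@3: s1:8  s2:8  s3:8  s4:8  s5:5  s6:5  s7:8  s8:8 — peak 8.
Total mechanic-shifts = 58 over 8 shifts ⇒ peak ≥ ⌈58/8⌉ = 8, so 8 is optimal.

8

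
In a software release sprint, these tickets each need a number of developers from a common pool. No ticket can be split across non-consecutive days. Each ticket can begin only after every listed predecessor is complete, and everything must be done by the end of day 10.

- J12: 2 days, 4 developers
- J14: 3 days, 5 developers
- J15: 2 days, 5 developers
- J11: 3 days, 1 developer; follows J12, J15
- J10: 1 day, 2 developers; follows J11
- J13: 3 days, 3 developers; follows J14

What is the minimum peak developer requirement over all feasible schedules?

Early-start (J12@1, J14@1, J15@1, J11@3, J10@6, J13@4) gives peak 14: d1:14  d2:14  d3:6  d4:4  d5:4  d6:5  d7:0  d8:0  d9:0  d10:0.
Shift J14→5, J15→3, J11→5, J10→8, J13→8.
Schedule J12@1, J14@5, J15@3, J11@5, J10@8, J13@8: d1:4  d2:4  d3:5  d4:5  d5:6  d6:6  d7:6  d8:5  d9:3  d10:3 — peak 6.

6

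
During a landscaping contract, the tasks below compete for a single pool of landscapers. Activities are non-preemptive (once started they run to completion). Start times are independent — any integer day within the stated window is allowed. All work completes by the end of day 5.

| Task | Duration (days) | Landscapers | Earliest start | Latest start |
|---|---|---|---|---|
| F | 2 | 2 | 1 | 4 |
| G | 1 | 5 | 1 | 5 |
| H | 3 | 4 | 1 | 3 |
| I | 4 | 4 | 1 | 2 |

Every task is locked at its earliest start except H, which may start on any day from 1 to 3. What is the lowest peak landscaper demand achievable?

H@1: d1:15  d2:10  d3:8  d4:4  d5:0 → peak 15
H@2: d1:11  d2:10  d3:8  d4:8  d5:0 → peak 11
H@3: d1:11  d2:6  d3:8  d4:8  d5:4 → peak 11
Best is H@2, peak 11.

11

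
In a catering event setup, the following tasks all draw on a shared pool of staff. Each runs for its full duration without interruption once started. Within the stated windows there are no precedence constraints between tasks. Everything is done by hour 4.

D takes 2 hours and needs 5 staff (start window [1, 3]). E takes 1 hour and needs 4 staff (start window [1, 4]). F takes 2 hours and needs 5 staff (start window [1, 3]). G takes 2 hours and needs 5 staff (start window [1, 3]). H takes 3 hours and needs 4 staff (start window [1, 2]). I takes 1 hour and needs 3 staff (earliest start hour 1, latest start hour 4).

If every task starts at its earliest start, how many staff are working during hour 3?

At early start, hour 3 has: H.
Demand: 4 = 4.

4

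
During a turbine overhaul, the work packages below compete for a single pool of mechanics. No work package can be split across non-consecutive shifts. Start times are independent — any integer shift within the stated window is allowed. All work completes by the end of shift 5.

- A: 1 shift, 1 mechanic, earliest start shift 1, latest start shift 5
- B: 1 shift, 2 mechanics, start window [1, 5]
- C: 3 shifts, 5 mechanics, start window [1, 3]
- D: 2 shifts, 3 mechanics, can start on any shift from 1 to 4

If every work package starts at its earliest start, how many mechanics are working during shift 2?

8

At early start, shift 2 has: C, D.
Demand: 5 + 3 = 8.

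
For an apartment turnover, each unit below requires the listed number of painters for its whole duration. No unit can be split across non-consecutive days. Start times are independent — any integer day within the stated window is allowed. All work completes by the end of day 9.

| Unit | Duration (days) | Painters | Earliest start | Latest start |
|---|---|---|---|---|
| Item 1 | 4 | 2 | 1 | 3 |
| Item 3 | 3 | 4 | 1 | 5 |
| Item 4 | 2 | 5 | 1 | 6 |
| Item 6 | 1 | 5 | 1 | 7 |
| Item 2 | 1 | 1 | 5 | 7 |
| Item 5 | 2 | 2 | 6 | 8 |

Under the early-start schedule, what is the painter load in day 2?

At early start, day 2 has: Item 1, Item 3, Item 4.
Demand: 2 + 4 + 5 = 11.

11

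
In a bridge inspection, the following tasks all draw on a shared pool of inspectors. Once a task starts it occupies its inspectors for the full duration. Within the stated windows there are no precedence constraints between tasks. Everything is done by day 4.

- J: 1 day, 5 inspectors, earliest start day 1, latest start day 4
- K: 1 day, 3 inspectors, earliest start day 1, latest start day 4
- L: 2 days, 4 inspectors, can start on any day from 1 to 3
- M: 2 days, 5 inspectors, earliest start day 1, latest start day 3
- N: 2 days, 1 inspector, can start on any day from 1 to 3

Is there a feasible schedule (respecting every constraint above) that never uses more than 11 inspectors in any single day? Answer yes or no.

yes

Schedule J@1, K@1, L@2, M@3, N@1: d1:9  d2:5  d3:9  d4:5 — peak 9 ≤ 11.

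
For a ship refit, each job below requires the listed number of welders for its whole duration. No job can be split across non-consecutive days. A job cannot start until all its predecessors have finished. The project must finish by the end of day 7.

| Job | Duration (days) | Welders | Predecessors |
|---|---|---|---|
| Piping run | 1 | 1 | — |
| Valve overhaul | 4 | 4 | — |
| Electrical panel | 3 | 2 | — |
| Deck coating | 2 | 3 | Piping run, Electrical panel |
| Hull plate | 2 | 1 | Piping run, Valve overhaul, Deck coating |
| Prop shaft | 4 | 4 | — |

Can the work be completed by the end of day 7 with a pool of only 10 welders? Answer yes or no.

no

The minimum achievable peak is 11; 10 < 11, so no feasible schedule stays within the cap.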